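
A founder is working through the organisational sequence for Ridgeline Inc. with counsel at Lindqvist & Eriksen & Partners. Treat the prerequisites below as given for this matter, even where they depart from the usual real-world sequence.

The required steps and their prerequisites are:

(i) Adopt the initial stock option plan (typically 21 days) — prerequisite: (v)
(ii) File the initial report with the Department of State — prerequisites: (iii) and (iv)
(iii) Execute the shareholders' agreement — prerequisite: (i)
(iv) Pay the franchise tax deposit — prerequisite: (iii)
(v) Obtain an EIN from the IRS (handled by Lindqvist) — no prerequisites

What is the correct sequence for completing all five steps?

(v), (i), (iii), (iv), (ii)

(v) has no prerequisites → (v) first.
Next only (i) has its prerequisites met → (i).
(iii) is the only step now ready → (iii).
That leaves (iv) as the only ready step → (iv).
(ii) needed (iii) and (iv), now all done → (ii).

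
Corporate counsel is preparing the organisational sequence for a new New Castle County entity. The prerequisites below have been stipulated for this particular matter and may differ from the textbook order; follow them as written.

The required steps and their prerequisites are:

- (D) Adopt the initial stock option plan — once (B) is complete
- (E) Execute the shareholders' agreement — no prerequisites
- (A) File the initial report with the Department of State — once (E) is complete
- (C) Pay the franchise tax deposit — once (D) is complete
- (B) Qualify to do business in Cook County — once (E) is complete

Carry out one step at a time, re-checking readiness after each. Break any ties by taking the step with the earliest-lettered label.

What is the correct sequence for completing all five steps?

Only (E) has no prerequisites, so it is first.
Now (A) and (B) have their prerequisites met. (A) has the earlier label, so (A) next.
(B) needed (E), now all done → (B).
(D) is the only step now ready → (D).
Next only (C) has its prerequisites met → (C).

(E) (A) (B) (D) (C)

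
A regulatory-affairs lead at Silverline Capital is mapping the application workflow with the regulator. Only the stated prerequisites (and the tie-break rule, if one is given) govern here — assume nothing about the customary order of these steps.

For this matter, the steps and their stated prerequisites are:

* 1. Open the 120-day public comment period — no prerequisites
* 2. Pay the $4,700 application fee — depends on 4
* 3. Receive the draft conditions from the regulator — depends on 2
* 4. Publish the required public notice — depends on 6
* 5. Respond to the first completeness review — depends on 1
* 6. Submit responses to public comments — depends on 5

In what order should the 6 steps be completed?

1 5 6 4 2 3

1 is the only step with nothing outstanding, so it goes first.
That leaves 5 as the only ready step → 5.
6 is the only step now ready → 6.
4 is the only step now ready → 4.
2 is the only step now ready → 2.
3 is the only step now ready → 3.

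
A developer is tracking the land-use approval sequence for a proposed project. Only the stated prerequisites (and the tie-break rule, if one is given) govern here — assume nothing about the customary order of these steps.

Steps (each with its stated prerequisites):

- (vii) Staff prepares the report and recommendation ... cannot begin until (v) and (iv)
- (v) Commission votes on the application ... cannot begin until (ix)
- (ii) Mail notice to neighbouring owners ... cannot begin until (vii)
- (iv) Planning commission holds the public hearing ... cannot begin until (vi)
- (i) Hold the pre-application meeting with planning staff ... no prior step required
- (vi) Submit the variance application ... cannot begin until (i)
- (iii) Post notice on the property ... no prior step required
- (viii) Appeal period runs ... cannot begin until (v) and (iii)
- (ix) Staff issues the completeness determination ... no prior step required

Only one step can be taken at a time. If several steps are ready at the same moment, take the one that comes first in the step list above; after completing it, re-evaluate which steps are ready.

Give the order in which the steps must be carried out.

(i), (vi), (iv), (iii), (ix), (v), (vii), (ii), (viii)

Nothing is required for (i), (iii) and (ix). (i) is listed earlier → (i) first.
(vi) now also ready, so the ready set is {(vi), (iii), (ix)}; (vi) is listed earlier → (vi).
Ready: (iv), (iii) and (ix). (iv) is listed earlier → (iv).
Ready: (iii) and (ix). (iii) is listed earlier → (iii).
Next only (ix) has its prerequisites met → (ix).
That leaves (v) as the only ready step → (v).
(vii) and (viii) are both available; (vii) is listed earlier → (vii).
(ii) and (viii) are both available; (ii) is listed earlier → (ii).
Next only (viii) has its prerequisites met → (viii).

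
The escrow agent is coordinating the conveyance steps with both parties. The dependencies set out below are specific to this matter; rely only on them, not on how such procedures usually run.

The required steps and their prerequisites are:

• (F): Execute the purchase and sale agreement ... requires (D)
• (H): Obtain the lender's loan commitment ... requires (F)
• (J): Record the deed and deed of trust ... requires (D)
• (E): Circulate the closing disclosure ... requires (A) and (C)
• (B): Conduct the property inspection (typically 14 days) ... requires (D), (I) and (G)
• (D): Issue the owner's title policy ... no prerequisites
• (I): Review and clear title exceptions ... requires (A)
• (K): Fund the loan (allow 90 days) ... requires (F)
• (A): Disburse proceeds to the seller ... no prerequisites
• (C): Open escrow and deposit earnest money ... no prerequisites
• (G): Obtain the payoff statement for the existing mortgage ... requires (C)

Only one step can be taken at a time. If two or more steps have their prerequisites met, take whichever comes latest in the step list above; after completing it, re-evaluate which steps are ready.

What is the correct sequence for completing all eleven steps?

Nothing is required for (C), (A) and (D). (C) is listed later → (C) first.
(G) now also ready, so the ready set is {(G), (A), (D)}; (G) is listed later → (G).
(A) and (D) are both available; (A) is listed later → (A).
(I) and (E) now also ready, so the ready set is {(I), (D), (E)}; (I) is listed later → (I).
Now (D) and (E) have their prerequisites met. (D) is listed later, so (D) next.
(B), (J) and (F) now also ready, so the ready set is {(B), (E), (J), (F)}; (B) is listed later → (B).
(E), (J) and (F) are all available; (E) is listed later → (E).
Now (J) and (F) have their prerequisites met. (J) is listed later, so (J) next.
That leaves (F) as the only ready step → (F).
Now (K) and (H) have their prerequisites met. (K) is listed later, so (K) next.
Next only (H) has its prerequisites met → (H).

(C), (G), (A), (I), (D), (B), (E), (J), (F), (K), (H)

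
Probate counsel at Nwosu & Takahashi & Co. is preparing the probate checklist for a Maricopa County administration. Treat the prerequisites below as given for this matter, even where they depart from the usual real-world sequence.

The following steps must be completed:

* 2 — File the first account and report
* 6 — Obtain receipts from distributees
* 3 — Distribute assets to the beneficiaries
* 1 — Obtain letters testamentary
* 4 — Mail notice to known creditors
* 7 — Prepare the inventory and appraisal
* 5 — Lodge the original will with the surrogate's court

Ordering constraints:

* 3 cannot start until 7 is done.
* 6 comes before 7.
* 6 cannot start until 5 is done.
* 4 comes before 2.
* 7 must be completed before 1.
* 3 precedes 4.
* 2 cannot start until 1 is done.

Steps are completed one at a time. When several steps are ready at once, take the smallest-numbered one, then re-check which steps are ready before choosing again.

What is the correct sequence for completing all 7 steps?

5, 6, 7, 1, 3, 4, 2

5 is the only step with nothing outstanding, so it goes first.
6 needed 5, now all done → 6.
7 is the only step now ready → 7.
1 and 3 are both available; 1 has the earlier label → 1.
3 needed 7, now all done → 3.
Next only 4 has its prerequisites met → 4.
2 needed 1 and 4, now all done → 2.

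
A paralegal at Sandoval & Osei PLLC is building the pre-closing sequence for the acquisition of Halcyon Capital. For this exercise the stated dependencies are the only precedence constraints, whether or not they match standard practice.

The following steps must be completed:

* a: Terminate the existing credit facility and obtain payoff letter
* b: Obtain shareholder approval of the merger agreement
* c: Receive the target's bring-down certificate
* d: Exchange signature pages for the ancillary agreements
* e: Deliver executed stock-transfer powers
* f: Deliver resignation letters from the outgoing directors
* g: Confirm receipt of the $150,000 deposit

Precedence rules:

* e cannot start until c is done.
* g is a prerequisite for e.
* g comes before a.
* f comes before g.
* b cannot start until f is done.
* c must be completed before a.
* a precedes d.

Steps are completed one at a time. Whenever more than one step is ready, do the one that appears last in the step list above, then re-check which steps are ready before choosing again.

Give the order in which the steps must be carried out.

f and c have no prerequisites; f is listed later, so f is first.
g and b now also ready, so the ready set is {g, c, b}; g is listed later → g.
Ready: c and b. c is listed later → c.
e and a now also ready, so the ready set is {e, b, a}; e is listed later → e.
b and a are both available; b is listed later → b.
a needed g and c, now all done → a.
Next only d has its prerequisites met → d.

f, g, c, e, b, a, d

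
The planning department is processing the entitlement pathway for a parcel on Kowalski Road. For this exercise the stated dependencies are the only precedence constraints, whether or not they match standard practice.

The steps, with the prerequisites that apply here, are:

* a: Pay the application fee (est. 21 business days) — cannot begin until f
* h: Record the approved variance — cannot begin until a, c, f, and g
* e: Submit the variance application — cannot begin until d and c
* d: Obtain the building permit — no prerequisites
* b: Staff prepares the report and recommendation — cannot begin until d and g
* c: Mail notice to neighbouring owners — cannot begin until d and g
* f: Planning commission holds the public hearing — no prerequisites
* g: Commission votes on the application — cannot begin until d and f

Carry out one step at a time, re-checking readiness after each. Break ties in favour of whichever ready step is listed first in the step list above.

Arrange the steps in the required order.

d → f → a → g → b → c → h → e

d and f have no prerequisites; d is listed earlier, so d is first.
Next only f has its prerequisites met → f.
Now a and g have their prerequisites met. a is listed earlier, so a next.
Next only g has its prerequisites met → g.
Ready: b and c. b is listed earlier → b.
c needed d and g, now all done → c.
Ready: h and e. h is listed earlier → h.
e needed d and c, now all done → e.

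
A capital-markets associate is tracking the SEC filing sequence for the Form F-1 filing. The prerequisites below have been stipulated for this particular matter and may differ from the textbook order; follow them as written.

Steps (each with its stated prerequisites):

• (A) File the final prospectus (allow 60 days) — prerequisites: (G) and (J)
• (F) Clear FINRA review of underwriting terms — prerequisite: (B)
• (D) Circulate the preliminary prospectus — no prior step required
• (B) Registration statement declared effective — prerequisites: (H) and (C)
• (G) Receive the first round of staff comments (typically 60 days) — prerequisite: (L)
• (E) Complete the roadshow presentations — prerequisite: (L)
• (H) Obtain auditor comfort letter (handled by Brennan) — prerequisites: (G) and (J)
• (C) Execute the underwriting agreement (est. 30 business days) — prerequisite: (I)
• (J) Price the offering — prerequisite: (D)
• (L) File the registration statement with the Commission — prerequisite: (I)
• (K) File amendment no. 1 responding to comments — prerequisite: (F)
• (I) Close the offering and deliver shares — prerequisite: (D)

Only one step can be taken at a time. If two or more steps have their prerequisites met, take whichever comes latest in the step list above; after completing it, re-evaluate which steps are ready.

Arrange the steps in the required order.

(D) → (I) → (L) → (J) → (C) → (E) → (G) → (H) → (B) → (F) → (K) → (A)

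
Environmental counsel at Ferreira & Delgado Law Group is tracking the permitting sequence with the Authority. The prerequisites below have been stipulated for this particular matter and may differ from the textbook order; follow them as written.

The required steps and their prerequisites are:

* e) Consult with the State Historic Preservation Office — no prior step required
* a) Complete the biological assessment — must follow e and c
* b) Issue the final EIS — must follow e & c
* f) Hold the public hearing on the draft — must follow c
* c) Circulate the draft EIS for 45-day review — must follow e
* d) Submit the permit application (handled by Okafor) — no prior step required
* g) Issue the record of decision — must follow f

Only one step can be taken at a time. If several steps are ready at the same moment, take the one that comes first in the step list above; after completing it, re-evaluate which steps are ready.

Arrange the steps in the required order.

e c a b f d g

Nothing is required for e and d. e is listed earlier → e first.
Ready: c and d. c is listed earlier → c.
a, b, f and d are all available; a is listed earlier → a.
b, f and d are all available; b is listed earlier → b.
Ready: f and d. f is listed earlier → f.
g now also ready, so the ready set is {d, g}; d is listed earlier → d.
g is the only step now ready → g.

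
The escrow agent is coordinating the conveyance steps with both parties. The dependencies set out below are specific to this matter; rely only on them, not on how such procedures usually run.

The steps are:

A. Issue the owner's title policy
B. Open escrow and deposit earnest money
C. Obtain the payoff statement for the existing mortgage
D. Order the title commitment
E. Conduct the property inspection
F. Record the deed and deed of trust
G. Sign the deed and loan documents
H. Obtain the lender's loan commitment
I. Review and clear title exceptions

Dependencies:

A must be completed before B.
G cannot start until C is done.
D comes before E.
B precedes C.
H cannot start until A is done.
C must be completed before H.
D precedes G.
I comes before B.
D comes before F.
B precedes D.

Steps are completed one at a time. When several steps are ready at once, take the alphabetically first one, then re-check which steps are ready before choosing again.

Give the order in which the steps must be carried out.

A → I → B → C → D → E → F → G → H

A and I have no prerequisites; A has the earlier label, so A is first.
I is the only step now ready → I.
Next only B has its prerequisites met → B.
Ready: C and D. C has the earlier label → C.
D and H are both available; D has the earlier label → D.
E, F, G and H are all available; E has the earlier label → E.
Now F, G and H have their prerequisites met. F has the earlier label, so F next.
Now G and H have their prerequisites met. G has the earlier label, so G next.
H is the only step now ready → H.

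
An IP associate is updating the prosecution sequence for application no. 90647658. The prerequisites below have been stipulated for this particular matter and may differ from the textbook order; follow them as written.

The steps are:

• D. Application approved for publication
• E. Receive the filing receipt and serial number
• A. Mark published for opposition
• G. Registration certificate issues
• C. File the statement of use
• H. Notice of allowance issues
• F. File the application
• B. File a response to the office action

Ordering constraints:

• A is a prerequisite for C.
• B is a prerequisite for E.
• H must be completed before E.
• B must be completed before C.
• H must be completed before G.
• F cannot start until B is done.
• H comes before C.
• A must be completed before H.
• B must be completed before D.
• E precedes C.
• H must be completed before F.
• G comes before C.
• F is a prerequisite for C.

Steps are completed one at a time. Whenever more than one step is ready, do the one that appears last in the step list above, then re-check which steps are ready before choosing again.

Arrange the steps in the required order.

B, A, H, F, G, E, C, D

B and A have no prerequisites; B is listed later, so B is first.
Now A and D have their prerequisites met. A is listed later, so A next.
H now also ready, so the ready set is {H, D}; H is listed later → H.
F, G and E now also ready, so the ready set is {F, G, E, D}; F is listed later → F.
G, E and D are all available; G is listed later → G.
Now E and D have their prerequisites met. E is listed later, so E next.
C now also ready, so the ready set is {C, D}; C is listed later → C.
Next only D has its prerequisites met → D.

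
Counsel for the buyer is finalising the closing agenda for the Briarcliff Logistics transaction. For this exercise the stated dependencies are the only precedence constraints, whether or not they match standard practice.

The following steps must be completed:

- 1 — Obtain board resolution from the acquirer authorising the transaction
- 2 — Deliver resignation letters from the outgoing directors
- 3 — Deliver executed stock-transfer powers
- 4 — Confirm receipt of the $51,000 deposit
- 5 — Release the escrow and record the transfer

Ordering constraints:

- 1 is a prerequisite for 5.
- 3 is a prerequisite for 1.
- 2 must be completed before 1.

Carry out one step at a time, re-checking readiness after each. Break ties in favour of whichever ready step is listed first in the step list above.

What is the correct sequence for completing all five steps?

2, 3, 1, 4, 5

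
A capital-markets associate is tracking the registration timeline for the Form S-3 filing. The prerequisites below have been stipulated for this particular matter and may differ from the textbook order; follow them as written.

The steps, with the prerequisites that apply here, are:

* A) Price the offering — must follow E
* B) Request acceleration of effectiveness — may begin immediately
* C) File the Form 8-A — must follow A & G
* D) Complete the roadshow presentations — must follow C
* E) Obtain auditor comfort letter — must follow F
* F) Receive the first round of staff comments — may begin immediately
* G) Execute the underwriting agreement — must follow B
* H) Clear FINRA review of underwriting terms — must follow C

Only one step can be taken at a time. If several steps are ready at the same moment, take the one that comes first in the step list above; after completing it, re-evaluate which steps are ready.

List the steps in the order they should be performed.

B F E A G C D H

Nothing is required for B and F. B is listed earlier → B first.
Now F and G have their prerequisites met. F is listed earlier, so F next.
E now also ready, so the ready set is {E, G}; E is listed earlier → E.
A now also ready, so the ready set is {A, G}; A is listed earlier → A.
G needed B, now all done → G.
C needed A and G, now all done → C.
D and H are both available; D is listed earlier → D.
H needed C, now all done → H.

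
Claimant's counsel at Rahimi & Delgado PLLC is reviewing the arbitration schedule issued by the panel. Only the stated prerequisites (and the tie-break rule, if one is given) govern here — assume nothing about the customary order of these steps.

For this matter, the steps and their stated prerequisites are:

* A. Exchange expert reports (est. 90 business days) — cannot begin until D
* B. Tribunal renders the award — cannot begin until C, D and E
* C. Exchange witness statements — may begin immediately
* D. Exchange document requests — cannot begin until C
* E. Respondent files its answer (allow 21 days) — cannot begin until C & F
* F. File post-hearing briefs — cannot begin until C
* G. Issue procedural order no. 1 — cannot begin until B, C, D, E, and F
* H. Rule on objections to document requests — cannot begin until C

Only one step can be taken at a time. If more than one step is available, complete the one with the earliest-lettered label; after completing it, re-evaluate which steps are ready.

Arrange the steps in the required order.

C, D, A, F, E, B, G, H

C has no prerequisites → C first.
D, F and H are all available; D has the earlier label → D.
Now A, F and H have their prerequisites met. A has the earlier label, so A next.
Now F and H have their prerequisites met. F has the earlier label, so F next.
Now E and H have their prerequisites met. E has the earlier label, so E next.
B now also ready, so the ready set is {B, H}; B has the earlier label → B.
Ready: G and H. G has the earlier label → G.
H is the only step now ready → H.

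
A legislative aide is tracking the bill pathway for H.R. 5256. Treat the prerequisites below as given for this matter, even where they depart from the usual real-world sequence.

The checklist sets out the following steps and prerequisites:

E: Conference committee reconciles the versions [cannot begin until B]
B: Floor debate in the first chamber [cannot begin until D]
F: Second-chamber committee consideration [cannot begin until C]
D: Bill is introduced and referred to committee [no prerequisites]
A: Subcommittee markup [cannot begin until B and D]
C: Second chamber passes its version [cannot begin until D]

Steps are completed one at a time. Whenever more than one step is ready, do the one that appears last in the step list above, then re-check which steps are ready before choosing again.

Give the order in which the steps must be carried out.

D C F B A E

D has no prerequisites → D first.
Now C and B have their prerequisites met. C is listed later, so C next.
Now F and B have their prerequisites met. F is listed later, so F next.
B needed D, now all done → B.
Ready: A and E. A is listed later → A.
E needed B, now all done → E.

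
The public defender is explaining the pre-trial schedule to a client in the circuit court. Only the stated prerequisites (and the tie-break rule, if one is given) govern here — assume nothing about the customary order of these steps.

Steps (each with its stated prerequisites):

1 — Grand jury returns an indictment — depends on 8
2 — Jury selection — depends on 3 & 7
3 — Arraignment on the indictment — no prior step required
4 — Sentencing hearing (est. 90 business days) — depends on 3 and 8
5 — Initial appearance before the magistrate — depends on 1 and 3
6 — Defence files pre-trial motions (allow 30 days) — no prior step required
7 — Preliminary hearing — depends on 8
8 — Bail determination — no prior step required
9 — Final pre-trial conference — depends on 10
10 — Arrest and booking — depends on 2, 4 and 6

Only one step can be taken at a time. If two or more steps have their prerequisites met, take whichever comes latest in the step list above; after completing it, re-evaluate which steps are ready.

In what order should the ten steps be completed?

8, 6 and 3 have no prerequisites; 8 is listed later, so 8 is first.
7 and 1 now also ready, so the ready set is {7, 6, 3, 1}; 7 is listed later → 7.
Ready: 6, 3 and 1. 6 is listed later → 6.
Ready: 3 and 1. 3 is listed later → 3.
4, 2 and 1 are all available; 4 is listed later → 4.
Ready: 2 and 1. 2 is listed later → 2.
10 now also ready, so the ready set is {10, 1}; 10 is listed later → 10.
9 now also ready, so the ready set is {9, 1}; 9 is listed later → 9.
That leaves 1 as the only ready step → 1.
Next only 5 has its prerequisites met → 5.

8 → 7 → 6 → 3 → 4 → 2 → 10 → 9 → 1 → 5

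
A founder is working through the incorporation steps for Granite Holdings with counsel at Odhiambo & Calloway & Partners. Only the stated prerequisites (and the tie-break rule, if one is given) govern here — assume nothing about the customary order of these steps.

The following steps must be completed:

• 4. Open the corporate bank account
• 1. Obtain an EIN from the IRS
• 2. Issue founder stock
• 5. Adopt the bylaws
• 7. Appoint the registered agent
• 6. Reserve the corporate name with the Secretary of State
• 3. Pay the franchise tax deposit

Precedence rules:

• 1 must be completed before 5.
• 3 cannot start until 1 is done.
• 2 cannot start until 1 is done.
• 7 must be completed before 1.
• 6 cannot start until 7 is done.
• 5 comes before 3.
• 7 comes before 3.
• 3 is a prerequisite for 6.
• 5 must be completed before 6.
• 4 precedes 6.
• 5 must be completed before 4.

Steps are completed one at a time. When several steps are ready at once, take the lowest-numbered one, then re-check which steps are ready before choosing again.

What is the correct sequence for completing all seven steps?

Only 7 has no prerequisites, so it is first.
That leaves 1 as the only ready step → 1.
Ready: 2 and 5. 2 has the earlier label → 2.
5 is the only step now ready → 5.
Now 3 and 4 have their prerequisites met. 3 has the earlier label, so 3 next.
That leaves 4 as the only ready step → 4.
6 needed 3, 4, 5 and 7, now all done → 6.

7, 1, 2, 5, 3, 4, 6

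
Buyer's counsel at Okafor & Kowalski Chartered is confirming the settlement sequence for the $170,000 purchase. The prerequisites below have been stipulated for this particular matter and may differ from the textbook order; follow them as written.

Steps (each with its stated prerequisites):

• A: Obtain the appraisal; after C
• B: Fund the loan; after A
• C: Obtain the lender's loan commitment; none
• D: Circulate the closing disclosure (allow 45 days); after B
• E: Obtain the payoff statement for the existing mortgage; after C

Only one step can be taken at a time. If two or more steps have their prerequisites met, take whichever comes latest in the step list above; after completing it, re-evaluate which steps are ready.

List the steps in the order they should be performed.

C is the only step with nothing outstanding, so it goes first.
E and A are both available; E is listed later → E.
A needed C, now all done → A.
Next only B has its prerequisites met → B.
D needed B, now all done → D.

C, E, A, B, D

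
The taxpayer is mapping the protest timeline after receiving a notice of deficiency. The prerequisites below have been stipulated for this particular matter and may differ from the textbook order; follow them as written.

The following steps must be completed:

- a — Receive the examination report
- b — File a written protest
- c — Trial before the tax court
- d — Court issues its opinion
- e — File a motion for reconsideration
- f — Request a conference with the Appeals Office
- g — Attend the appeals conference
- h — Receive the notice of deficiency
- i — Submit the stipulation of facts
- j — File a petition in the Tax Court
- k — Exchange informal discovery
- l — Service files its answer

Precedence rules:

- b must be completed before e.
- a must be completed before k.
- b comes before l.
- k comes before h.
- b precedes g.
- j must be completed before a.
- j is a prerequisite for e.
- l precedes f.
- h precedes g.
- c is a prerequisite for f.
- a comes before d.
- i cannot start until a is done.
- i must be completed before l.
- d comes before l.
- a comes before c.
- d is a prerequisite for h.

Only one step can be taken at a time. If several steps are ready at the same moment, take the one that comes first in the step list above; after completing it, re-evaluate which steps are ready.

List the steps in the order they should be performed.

b j a c d e i k h g l f

b and j have no prerequisites; b is listed earlier, so b is first.
That leaves j as the only ready step → j.
Ready: a and e. a is listed earlier → a.
c, d, i and k now also ready, so the ready set is {c, d, e, i, k}; c is listed earlier → c.
Ready: d, e, i and k. d is listed earlier → d.
Now e, i and k have their prerequisites met. e is listed earlier, so e next.
i and k are both available; i is listed earlier → i.
Now k and l have their prerequisites met. k is listed earlier, so k next.
h now also ready, so the ready set is {h, l}; h is listed earlier → h.
g now also ready, so the ready set is {g, l}; g is listed earlier → g.
Next only l has its prerequisites met → l.
f needed c and l, now all done → f.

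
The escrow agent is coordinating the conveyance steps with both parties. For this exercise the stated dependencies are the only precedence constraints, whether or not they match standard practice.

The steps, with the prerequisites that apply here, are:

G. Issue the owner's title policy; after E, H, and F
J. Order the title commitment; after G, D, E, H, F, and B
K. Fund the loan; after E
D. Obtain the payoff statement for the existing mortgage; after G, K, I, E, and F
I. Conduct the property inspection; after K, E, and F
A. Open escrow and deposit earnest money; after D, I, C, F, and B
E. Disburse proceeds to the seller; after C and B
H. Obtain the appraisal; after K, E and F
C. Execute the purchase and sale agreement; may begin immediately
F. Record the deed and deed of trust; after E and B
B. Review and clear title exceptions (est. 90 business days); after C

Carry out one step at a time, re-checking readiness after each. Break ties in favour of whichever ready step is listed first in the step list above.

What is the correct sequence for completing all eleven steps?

C has no prerequisites → C first.
That leaves B as the only ready step → B.
E needed C and B, now all done → E.
K and F are both available; K is listed earlier → K.
That leaves F as the only ready step → F.
I and H are both available; I is listed earlier → I.
Next only H has its prerequisites met → H.
That leaves G as the only ready step → G.
D needed G, K, I, E and F, now all done → D.
Ready: J and A. J is listed earlier → J.
Next only A has its prerequisites met → A.

C, B, E, K, F, I, H, G, D, J, A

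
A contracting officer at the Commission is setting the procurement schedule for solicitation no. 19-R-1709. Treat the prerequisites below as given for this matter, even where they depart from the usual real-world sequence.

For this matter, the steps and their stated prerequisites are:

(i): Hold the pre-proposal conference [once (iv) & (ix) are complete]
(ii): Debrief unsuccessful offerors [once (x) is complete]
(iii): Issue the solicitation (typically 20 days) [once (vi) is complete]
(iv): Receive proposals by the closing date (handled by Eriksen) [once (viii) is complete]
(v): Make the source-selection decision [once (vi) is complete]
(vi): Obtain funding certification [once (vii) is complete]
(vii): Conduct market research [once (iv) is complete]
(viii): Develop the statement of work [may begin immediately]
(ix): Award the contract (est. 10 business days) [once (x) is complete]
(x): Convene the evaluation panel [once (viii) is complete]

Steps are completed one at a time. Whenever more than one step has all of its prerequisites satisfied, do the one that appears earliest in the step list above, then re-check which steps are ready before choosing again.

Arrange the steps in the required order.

(viii) has no prerequisites → (viii) first.
Ready: (iv) and (x). (iv) is listed earlier → (iv).
Ready: (vii) and (x). (vii) is listed earlier → (vii).
(vi) and (x) are both available; (vi) is listed earlier → (vi).
Now (iii), (v) and (x) have their prerequisites met. (iii) is listed earlier, so (iii) next.
Ready: (v) and (x). (v) is listed earlier → (v).
That leaves (x) as the only ready step → (x).
Now (ii) and (ix) have their prerequisites met. (ii) is listed earlier, so (ii) next.
Next only (ix) has its prerequisites met → (ix).
(i) is the only step now ready → (i).

(viii), (iv), (vii), (vi), (iii), (v), (x), (ii), (ix), (i)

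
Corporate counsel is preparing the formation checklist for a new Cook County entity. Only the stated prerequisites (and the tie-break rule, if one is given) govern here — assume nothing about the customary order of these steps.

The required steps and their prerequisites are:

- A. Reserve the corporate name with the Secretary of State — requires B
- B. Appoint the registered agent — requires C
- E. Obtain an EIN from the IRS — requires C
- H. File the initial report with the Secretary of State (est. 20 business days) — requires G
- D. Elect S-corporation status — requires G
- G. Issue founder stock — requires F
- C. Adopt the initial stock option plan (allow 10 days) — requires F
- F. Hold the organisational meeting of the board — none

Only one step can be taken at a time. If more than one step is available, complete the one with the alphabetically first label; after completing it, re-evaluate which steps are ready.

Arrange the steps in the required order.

F is the only step with nothing outstanding, so it goes first.
Ready: C and G. C has the earlier label → C.
B and E now also ready, so the ready set is {B, E, G}; B has the earlier label → B.
Ready: A, E and G. A has the earlier label → A.
Ready: E and G. E has the earlier label → E.
G is the only step now ready → G.
Ready: D and H. D has the earlier label → D.
That leaves H as the only ready step → H.

F C B A E G D H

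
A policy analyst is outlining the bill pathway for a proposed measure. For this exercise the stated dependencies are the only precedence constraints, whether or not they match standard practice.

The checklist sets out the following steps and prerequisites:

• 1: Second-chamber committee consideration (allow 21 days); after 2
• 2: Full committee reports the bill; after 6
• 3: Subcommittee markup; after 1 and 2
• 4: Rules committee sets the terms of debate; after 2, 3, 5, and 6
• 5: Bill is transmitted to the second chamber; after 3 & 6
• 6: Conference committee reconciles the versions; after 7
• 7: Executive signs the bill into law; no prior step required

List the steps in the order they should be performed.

7 6 2 1 3 5 4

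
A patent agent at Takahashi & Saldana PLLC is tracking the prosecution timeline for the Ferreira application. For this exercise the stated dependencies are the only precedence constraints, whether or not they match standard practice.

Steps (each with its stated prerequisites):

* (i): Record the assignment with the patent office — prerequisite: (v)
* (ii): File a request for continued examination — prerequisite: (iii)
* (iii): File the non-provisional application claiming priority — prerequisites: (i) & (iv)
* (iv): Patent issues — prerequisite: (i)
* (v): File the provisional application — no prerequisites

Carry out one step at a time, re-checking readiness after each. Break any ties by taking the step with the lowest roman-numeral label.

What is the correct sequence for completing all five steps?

(v), (i), (iv), (iii), (ii)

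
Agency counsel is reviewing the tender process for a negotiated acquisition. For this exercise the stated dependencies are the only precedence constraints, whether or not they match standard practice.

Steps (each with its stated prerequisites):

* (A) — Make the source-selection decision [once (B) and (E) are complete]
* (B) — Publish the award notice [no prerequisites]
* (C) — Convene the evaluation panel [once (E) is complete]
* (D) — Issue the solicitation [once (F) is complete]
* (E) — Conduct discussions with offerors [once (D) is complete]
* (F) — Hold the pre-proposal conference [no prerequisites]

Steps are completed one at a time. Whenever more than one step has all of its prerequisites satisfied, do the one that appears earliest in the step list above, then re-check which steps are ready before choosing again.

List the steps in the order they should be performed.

(B), (F), (D), (E), (A), (C)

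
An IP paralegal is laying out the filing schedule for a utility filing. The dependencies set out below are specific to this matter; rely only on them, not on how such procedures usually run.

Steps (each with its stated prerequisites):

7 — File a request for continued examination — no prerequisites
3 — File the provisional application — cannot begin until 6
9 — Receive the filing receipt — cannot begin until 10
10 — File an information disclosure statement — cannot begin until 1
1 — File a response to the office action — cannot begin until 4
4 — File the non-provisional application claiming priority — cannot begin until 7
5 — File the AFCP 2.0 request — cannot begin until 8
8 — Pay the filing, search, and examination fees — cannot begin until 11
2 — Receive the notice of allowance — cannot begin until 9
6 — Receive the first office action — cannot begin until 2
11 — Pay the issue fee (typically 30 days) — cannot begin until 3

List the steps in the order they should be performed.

7, 4, 1, 10, 9, 2, 6, 3, 11, 8, 5

7 has no prerequisites → 7 first.
Next only 4 has its prerequisites met → 4.
1 needed 4, now all done → 1.
10 is the only step now ready → 10.
9 needed 10, now all done → 9.
2 needed 9, now all done → 2.
6 is the only step now ready → 6.
3 needed 6, now all done → 3.
That leaves 11 as the only ready step → 11.
Next only 8 has its prerequisites met → 8.
That leaves 5 as the only ready step → 5.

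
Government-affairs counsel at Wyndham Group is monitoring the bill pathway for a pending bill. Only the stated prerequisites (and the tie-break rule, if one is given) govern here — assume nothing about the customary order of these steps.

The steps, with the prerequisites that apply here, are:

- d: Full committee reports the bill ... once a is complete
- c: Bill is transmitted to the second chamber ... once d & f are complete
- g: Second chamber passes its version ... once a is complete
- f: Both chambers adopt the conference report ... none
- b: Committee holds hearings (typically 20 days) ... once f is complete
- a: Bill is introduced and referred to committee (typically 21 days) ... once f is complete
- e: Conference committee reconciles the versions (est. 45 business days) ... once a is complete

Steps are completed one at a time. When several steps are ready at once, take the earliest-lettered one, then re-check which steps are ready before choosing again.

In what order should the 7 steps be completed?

f, a, b, d, c, e, g

f has no prerequisites → f first.
Now a and b have their prerequisites met. a has the earlier label, so a next.
Ready: b, d, e and g. b has the earlier label → b.
Now d, e and g have their prerequisites met. d has the earlier label, so d next.
c now also ready, so the ready set is {c, e, g}; c has the earlier label → c.
Ready: e and g. e has the earlier label → e.
g needed a, now all done → g.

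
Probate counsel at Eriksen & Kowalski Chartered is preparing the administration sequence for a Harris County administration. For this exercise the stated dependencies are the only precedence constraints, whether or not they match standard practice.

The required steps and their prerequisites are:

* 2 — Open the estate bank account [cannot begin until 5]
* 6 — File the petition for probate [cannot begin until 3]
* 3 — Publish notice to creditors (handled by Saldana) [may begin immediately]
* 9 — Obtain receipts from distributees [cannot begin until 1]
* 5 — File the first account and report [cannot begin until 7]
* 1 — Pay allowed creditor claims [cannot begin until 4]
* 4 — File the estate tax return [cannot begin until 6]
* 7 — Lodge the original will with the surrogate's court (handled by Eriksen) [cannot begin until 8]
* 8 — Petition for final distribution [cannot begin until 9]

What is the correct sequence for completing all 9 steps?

3 has no prerequisites → 3 first.
6 is the only step now ready → 6.
4 needed 6, now all done → 4.
1 needed 4, now all done → 1.
9 needed 1, now all done → 9.
Next only 8 has its prerequisites met → 8.
7 is the only step now ready → 7.
5 is the only step now ready → 5.
2 needed 5, now all done → 2.

3 6 4 1 9 8 7 5 2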